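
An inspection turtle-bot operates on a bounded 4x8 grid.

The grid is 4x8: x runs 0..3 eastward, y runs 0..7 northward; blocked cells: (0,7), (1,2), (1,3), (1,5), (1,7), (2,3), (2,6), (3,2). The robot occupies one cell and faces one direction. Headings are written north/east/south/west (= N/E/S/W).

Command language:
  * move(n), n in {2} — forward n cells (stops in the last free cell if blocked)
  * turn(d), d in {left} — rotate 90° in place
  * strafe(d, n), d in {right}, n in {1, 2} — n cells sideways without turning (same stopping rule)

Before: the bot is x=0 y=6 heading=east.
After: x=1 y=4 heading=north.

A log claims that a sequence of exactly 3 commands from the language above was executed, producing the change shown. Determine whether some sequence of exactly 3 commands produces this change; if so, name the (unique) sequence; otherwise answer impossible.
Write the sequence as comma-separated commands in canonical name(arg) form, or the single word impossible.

strafe(right, 2), turn(left), strafe(right, 1)

key: position moved to (1,4) AND the heading swung to N — translation plus rotation needed
start: x=0 y=6 heading=east
[1] after strafe(right, 2): x=0 y=4 heading=east
[2] after turn(left): x=0 y=4 heading=north
[3] after strafe(right, 1): x=1 y=4 heading=north
no rival 3-sequence matches.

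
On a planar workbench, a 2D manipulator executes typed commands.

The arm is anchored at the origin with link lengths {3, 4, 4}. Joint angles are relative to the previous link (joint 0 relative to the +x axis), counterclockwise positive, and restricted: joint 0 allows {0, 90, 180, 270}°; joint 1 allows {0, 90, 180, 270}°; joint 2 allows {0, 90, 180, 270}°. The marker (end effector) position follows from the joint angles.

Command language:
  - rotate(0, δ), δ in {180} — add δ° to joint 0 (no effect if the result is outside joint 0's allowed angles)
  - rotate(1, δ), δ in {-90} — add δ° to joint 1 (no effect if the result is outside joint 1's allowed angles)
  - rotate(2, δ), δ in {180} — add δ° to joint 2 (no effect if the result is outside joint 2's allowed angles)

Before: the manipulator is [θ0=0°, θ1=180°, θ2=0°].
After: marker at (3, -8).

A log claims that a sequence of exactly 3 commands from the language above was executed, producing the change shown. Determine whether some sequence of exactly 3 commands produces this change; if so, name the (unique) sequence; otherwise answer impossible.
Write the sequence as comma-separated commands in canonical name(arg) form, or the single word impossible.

from: [θ0=0°, θ1=180°, θ2=0°]
step 1 (rotate(1, -90)): [θ0=0°, θ1=90°, θ2=0°]
step 2 (rotate(1, -90)): [θ0=0°, θ1=0°, θ2=0°]
step 3 (rotate(1, -90)): [θ0=0°, θ1=270°, θ2=0°]
no other 3-command option fits: unique.

rotate(1, -90), rotate(1, -90), rotate(1, -90)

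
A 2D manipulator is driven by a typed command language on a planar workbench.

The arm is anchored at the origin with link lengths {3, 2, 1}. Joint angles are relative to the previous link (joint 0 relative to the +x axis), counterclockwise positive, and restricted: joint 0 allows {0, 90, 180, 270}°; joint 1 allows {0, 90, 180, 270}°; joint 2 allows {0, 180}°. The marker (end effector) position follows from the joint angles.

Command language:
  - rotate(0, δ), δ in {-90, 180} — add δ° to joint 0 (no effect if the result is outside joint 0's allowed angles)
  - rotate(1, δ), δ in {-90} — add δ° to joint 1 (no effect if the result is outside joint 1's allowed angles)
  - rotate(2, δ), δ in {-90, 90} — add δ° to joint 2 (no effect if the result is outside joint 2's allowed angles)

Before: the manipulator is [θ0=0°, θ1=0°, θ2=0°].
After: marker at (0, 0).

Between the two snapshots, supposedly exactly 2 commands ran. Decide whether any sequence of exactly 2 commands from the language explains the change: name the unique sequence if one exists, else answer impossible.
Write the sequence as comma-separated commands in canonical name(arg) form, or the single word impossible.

begin: [θ0=0°, θ1=0°, θ2=0°]
t=1 rotate(1, -90) ⇒ [θ0=0°, θ1=270°, θ2=0°]
t=2 rotate(1, -90) ⇒ [θ0=0°, θ1=180°, θ2=0°]
all 25 alternatives checked — unique.

rotate(1, -90), rotate(1, -90)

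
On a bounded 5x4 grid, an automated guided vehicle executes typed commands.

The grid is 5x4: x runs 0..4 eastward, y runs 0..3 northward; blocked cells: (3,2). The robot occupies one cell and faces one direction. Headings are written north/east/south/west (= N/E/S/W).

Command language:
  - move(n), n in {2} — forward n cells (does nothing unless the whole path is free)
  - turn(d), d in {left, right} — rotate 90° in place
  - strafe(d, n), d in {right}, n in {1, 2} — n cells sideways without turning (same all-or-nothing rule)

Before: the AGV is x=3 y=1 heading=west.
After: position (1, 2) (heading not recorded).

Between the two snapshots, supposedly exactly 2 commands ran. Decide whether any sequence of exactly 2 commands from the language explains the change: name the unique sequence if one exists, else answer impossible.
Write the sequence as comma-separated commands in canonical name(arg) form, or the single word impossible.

key: order matters: swapping move(2) and strafe(right, 1) lands elsewhere
begin: x=3 y=1 heading=west
t=1 move(2) ⇒ x=1 y=1 heading=west
t=2 strafe(right, 1) ⇒ x=1 y=2 heading=west
all 25 alternatives checked — unique.

move(2), strafe(right, 1)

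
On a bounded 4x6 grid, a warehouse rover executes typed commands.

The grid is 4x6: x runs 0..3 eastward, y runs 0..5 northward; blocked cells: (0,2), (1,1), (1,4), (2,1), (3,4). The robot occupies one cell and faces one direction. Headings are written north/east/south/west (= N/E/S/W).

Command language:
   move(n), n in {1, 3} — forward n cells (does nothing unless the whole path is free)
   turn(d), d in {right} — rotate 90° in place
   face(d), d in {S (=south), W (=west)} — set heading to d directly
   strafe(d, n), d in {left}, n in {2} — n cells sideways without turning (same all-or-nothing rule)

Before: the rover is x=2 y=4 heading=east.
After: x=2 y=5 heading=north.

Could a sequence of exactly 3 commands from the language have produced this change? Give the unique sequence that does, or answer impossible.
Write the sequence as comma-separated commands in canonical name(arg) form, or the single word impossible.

face(W), turn(right), move(1)

key: order matters: swapping face(W) and move(1) lands elsewhere
from: x=2 y=4 heading=east
step 1 (face(W)): x=2 y=4 heading=west
step 2 (turn(right)): x=2 y=4 heading=north
step 3 (move(1)): x=2 y=5 heading=north
uniquely the one of 216 3-step routes that fits.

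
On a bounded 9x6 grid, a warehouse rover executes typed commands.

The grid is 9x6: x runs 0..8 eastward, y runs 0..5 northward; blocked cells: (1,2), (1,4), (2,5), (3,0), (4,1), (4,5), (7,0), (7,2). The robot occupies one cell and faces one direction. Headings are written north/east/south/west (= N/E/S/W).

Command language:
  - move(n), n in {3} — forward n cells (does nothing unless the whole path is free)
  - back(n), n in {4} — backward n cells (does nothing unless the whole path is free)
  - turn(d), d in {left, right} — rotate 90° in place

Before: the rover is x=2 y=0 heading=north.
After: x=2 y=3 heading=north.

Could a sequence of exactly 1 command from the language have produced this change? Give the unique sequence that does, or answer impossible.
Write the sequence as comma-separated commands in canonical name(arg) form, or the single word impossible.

move(3)

key: heading stays N — the single command does not turn
t0: x=2 y=0 heading=north
1. move(3) → x=2 y=3 heading=north
all 4 alternatives checked — unique.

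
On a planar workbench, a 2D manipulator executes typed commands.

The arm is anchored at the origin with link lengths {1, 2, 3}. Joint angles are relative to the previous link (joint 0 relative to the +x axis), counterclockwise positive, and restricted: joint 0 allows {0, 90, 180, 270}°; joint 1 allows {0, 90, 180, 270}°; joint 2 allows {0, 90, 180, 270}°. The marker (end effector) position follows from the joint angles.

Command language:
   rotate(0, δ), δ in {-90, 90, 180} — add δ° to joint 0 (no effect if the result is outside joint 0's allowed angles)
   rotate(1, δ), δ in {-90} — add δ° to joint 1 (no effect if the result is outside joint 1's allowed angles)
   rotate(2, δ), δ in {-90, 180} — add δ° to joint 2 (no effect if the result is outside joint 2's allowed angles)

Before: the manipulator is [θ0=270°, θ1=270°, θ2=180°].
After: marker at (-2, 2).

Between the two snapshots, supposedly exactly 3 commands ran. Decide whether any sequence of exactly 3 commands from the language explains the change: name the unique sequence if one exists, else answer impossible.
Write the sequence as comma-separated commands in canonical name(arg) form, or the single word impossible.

rotate(2, -90), rotate(2, -90), rotate(2, -90)

begin: [θ0=270°, θ1=270°, θ2=180°]
[1] after rotate(2, -90): [θ0=270°, θ1=270°, θ2=90°]
[2] after rotate(2, -90): [θ0=270°, θ1=270°, θ2=0°]
[3] after rotate(2, -90): [θ0=270°, θ1=270°, θ2=270°]
uniquely the one of 216 3-step routes that fits.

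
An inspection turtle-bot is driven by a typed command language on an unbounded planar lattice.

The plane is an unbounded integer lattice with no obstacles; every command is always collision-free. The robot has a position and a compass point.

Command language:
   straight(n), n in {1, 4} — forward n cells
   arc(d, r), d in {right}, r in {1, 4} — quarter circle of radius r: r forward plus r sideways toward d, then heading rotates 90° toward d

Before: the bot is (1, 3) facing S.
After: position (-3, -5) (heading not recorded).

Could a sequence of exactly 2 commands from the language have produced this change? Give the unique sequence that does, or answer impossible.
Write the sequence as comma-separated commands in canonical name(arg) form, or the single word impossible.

key: running arc(right, 4) before straight(4) would end elsewhere — order is forced
begin: (1, 3) facing S
step 1 (straight(4)): (1, -1) facing S
step 2 (arc(right, 4)): (-3, -5) facing W
no other 2-command option fits: unique.

straight(4), arc(right, 4)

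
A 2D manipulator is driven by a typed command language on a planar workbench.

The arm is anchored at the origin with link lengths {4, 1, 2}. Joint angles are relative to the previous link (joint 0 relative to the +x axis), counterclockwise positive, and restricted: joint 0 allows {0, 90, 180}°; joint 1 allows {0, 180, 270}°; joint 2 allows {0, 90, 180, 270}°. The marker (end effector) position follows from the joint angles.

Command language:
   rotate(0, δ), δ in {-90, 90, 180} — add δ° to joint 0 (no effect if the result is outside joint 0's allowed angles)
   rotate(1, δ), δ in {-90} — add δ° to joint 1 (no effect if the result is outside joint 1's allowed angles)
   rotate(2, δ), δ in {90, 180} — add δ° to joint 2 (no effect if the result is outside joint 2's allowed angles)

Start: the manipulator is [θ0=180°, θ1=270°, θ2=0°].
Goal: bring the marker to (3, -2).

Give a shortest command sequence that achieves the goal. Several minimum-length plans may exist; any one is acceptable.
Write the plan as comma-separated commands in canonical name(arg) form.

rotate(0, 180), rotate(2, 90), rotate(1, -90)

initial: [θ0=180°, θ1=270°, θ2=0°]
step 1 (rotate(0, 180)): [θ0=0°, θ1=270°, θ2=0°]
step 2 (rotate(2, 90)): [θ0=0°, θ1=270°, θ2=90°]
step 3 (rotate(1, -90)): [θ0=0°, θ1=180°, θ2=90°]
minimal: 3 command(s), checked below 3.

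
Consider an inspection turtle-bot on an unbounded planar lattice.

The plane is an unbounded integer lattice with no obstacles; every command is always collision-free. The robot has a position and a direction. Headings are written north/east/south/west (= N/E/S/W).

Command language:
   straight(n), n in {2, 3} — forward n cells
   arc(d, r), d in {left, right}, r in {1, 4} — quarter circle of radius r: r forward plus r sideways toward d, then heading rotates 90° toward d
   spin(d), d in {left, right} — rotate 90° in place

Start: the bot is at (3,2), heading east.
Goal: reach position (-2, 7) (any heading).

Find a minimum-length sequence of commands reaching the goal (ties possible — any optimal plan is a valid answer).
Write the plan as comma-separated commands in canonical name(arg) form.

start: at (3,2), heading east
t=1 spin(left) ⇒ at (3,2), heading north
t=2 arc(left, 4) ⇒ at (-1,6), heading west
t=3 arc(right, 1) ⇒ at (-2,7), heading north
no 2-step plan works, so 3 is optimal.

spin(left), arc(left, 4), arc(right, 1)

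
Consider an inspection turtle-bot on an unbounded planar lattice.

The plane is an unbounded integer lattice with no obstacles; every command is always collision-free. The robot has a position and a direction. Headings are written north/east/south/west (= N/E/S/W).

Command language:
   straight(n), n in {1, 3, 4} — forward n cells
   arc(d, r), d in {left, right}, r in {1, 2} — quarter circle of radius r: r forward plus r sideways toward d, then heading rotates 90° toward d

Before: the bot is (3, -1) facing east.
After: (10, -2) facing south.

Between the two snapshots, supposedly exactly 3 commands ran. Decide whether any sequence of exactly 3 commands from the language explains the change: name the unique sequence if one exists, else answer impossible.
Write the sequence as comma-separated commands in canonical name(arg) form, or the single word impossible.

key: order matters: swapping straight(3) and arc(right, 1) lands elsewhere
initial: (3, -1) facing east
1. straight(3) → (6, -1) facing east
2. straight(3) → (9, -1) facing east
3. arc(right, 1) → (10, -2) facing south
uniquely the one of 343 3-step routes that fits.

straight(3), straight(3), arc(right, 1)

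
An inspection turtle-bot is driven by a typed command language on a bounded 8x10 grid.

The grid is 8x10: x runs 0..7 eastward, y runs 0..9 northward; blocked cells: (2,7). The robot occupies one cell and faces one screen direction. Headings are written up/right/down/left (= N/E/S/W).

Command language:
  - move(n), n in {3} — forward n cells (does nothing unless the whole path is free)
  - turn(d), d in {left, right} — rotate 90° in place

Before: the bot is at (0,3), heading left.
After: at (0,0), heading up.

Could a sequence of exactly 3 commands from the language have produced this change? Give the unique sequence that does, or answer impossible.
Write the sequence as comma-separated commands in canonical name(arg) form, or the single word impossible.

impossible

all 27 sequences checked — none match.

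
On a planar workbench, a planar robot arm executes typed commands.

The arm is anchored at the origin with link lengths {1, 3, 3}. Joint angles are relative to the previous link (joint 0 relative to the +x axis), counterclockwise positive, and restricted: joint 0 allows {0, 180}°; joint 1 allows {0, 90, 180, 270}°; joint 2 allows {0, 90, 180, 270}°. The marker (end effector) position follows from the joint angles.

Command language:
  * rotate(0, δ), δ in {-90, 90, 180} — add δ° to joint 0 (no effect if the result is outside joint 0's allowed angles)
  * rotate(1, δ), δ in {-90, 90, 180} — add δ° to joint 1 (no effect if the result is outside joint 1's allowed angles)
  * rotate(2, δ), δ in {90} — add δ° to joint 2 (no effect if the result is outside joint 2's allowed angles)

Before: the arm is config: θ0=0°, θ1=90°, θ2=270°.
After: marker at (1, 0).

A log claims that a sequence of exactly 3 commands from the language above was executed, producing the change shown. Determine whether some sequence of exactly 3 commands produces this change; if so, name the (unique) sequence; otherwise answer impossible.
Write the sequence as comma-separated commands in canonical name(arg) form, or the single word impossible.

rotate(2, 90), rotate(2, 90), rotate(2, 90)

initial: config: θ0=0°, θ1=90°, θ2=270°
t=1 rotate(2, 90) ⇒ config: θ0=0°, θ1=90°, θ2=0°
t=2 rotate(2, 90) ⇒ config: θ0=0°, θ1=90°, θ2=90°
t=3 rotate(2, 90) ⇒ config: θ0=0°, θ1=90°, θ2=180°
all 343 alternatives checked — unique.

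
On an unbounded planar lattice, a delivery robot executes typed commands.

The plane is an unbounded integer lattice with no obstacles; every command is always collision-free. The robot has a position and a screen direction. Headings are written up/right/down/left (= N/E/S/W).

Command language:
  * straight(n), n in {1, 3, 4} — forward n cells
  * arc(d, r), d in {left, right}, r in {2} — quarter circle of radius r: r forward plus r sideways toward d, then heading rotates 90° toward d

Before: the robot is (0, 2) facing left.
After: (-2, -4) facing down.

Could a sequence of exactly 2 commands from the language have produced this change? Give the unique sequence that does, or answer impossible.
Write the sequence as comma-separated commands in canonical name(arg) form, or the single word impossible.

key: running straight(4) before arc(left, 2) would end elsewhere — order is forced
start: (0, 2) facing left
[1] after arc(left, 2): (-2, 0) facing down
[2] after straight(4): (-2, -4) facing down
uniquely the one of 25 2-step routes that fits.

arc(left, 2), straight(4)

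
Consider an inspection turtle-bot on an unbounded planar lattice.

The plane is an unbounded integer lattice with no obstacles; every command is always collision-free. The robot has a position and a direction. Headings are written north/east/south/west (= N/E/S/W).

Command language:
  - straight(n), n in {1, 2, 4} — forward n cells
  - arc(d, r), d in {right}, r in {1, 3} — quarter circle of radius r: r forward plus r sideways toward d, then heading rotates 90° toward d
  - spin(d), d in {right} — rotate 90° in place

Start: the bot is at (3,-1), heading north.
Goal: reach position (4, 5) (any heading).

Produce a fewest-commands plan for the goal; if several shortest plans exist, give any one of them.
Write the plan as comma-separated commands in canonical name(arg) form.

t0: at (3,-1), heading north
[1] after straight(4): at (3,3), heading north
[2] after straight(1): at (3,4), heading north
[3] after arc(right, 1): at (4,5), heading east
nothing shorter than 3 reaches the goal.

straight(4), straight(1), arc(right, 1)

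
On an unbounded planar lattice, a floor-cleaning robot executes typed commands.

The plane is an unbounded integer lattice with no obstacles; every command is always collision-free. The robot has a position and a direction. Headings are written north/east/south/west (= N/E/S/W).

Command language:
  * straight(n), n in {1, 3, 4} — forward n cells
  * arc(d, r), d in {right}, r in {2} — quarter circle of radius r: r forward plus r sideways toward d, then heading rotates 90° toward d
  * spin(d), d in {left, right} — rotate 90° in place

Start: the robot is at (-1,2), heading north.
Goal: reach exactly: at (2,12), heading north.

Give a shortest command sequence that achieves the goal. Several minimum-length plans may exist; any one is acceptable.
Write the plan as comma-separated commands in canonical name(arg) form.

t0: at (-1,2), heading north
t=1 straight(4) ⇒ at (-1,6), heading north
t=2 straight(4) ⇒ at (-1,10), heading north
t=3 arc(right, 2) ⇒ at (1,12), heading east
t=4 straight(1) ⇒ at (2,12), heading east
t=5 spin(left) ⇒ at (2,12), heading north
no 4-step plan works, so 5 is optimal.

straight(4), straight(4), arc(right, 2), straight(1), spin(left)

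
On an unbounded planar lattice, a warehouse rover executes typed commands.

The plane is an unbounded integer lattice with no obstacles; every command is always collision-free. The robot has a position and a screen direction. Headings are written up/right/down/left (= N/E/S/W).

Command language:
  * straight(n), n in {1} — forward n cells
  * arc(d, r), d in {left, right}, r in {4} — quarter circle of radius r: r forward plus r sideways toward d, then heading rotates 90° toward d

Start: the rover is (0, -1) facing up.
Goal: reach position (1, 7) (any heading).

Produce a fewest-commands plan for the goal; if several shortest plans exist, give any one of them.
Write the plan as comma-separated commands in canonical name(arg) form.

initial: (0, -1) facing up
1. arc(left, 4) → (-4, 3) facing left
2. arc(right, 4) → (-8, 7) facing up
3. arc(right, 4) → (-4, 11) facing right
4. straight(1) → (-3, 11) facing right
5. arc(right, 4) → (1, 7) facing down
shorter routes all fall short; 5 is best.

arc(left, 4), arc(right, 4), arc(right, 4), straight(1), arc(right, 4)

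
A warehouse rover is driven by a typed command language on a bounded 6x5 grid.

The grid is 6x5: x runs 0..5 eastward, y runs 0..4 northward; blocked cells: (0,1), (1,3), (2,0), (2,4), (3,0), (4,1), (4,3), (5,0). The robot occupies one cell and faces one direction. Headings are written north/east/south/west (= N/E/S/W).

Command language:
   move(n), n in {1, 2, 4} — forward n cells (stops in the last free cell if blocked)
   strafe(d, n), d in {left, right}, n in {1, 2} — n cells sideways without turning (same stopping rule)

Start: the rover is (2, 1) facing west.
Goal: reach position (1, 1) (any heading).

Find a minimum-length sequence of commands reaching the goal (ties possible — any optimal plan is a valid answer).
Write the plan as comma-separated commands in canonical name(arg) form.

move(2)

start: (2, 1) facing west
step 1 (move(2)): (1, 1) facing west
nothing shorter than 1 reaches the goal.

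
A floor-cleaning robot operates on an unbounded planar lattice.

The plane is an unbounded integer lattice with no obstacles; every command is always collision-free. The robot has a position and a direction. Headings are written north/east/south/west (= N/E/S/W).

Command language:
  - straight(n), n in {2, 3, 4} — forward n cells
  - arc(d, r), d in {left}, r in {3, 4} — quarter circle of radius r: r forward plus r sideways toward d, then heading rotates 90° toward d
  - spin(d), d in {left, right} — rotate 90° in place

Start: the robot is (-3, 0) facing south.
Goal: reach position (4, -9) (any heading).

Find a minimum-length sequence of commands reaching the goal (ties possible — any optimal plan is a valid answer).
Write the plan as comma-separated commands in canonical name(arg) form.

initial: (-3, 0) facing south
step 1 (straight(4)): (-3, -4) facing south
step 2 (straight(4)): (-3, -8) facing south
step 3 (arc(left, 4)): (1, -12) facing east
step 4 (arc(left, 3)): (4, -9) facing north
nothing shorter than 4 reaches the goal.

straight(4), straight(4), arc(left, 4), arc(left, 3)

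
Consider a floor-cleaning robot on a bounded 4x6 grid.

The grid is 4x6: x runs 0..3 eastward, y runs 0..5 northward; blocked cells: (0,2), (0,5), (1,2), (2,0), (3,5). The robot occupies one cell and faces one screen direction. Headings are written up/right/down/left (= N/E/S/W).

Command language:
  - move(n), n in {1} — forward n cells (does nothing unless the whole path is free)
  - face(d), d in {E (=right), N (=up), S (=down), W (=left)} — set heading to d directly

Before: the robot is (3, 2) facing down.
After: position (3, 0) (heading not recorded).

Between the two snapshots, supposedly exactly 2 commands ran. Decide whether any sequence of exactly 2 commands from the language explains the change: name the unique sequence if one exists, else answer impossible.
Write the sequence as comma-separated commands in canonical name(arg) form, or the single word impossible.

move(1), move(1)

from: (3, 2) facing down
step 1 (move(1)): (3, 1) facing down
step 2 (move(1)): (3, 0) facing down
no other 2-command option fits: unique.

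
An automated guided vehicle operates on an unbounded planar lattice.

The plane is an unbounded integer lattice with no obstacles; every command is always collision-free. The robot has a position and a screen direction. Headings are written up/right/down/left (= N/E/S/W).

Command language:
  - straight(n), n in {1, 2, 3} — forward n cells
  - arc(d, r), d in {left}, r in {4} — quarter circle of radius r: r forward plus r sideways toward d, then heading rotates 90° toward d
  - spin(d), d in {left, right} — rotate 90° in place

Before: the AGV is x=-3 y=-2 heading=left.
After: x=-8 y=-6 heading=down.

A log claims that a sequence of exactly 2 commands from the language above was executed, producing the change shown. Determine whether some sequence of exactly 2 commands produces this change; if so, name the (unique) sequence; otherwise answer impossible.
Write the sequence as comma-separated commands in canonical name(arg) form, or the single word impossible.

straight(1), arc(left, 4)

key: running arc(left, 4) before straight(1) would end elsewhere — order is forced
initial: x=-3 y=-2 heading=left
1. straight(1) → x=-4 y=-2 heading=left
2. arc(left, 4) → x=-8 y=-6 heading=down
no other 2-command option fits: unique.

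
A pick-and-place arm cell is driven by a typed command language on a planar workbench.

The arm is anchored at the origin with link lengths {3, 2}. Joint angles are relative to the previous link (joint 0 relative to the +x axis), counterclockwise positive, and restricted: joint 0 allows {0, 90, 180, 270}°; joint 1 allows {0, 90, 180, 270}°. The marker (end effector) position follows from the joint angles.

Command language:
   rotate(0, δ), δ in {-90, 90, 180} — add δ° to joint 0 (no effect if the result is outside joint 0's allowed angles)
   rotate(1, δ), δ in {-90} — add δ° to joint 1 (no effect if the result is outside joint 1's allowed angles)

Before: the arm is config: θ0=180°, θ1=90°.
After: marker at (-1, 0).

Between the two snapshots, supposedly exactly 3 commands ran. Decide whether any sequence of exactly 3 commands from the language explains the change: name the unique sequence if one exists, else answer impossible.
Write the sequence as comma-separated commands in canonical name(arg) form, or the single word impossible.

t0: config: θ0=180°, θ1=90°
1. rotate(1, -90) → config: θ0=180°, θ1=0°
2. rotate(1, -90) → config: θ0=180°, θ1=270°
3. rotate(1, -90) → config: θ0=180°, θ1=180°
all 64 alternatives checked — unique.

rotate(1, -90), rotate(1, -90), rotate(1, -90)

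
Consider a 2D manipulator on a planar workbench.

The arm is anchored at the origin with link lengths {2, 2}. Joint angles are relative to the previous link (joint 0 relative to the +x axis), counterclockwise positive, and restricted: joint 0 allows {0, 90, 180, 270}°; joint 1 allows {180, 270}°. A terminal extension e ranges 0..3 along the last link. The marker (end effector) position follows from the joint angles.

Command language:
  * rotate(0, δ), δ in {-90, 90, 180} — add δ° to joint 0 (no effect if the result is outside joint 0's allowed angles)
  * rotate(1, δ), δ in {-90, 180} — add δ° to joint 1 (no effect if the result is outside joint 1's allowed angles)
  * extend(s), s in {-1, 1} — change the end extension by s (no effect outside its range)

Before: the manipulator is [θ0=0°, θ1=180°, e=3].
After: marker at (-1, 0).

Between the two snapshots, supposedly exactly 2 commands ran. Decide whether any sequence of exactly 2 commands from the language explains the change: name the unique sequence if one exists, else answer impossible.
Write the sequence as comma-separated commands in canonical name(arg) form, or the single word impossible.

t0: [θ0=0°, θ1=180°, e=3]
step 1 (extend(-1)): [θ0=0°, θ1=180°, e=2]
step 2 (extend(-1)): [θ0=0°, θ1=180°, e=1]
no rival 2-sequence matches.

extend(-1), extend(-1)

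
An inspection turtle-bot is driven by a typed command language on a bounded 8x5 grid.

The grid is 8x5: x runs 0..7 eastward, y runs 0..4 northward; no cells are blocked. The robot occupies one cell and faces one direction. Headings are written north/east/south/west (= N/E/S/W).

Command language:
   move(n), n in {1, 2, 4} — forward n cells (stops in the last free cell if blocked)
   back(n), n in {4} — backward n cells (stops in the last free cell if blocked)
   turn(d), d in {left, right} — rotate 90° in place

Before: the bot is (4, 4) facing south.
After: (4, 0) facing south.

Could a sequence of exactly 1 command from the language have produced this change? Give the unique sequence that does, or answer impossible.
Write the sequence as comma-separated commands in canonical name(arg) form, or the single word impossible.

move(4)

key: heading stays S — the single command does not turn
start: (4, 4) facing south
step 1 (move(4)): (4, 0) facing south
all 6 alternatives checked — unique.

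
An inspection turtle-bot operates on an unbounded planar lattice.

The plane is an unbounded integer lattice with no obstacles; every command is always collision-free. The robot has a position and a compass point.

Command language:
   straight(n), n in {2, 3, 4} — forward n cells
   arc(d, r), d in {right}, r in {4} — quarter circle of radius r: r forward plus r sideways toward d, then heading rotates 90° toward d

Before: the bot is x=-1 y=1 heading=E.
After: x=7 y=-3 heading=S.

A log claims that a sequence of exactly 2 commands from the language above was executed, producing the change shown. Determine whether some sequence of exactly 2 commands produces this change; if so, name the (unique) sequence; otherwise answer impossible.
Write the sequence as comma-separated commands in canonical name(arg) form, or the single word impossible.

straight(4), arc(right, 4)

key: cell and facing (now S) both changed — the 2 commands mix motion and turning
initial: x=-1 y=1 heading=E
1. straight(4) → x=3 y=1 heading=E
2. arc(right, 4) → x=7 y=-3 heading=S
all 16 alternatives checked — unique.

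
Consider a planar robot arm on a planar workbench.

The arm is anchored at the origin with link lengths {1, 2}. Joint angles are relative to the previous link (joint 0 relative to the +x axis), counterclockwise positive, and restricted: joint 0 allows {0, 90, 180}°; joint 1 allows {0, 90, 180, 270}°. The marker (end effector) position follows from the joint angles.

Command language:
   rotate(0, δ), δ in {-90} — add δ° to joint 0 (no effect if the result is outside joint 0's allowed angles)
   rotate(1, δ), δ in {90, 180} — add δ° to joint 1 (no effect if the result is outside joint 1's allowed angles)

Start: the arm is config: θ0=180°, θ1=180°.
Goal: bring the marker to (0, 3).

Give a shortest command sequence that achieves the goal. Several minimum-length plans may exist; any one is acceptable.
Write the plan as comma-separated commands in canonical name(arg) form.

start: config: θ0=180°, θ1=180°
t=1 rotate(0, -90) ⇒ config: θ0=90°, θ1=180°
t=2 rotate(1, 180) ⇒ config: θ0=90°, θ1=0°
shorter routes all fall short; 2 is best.

rotate(0, -90), rotate(1, 180)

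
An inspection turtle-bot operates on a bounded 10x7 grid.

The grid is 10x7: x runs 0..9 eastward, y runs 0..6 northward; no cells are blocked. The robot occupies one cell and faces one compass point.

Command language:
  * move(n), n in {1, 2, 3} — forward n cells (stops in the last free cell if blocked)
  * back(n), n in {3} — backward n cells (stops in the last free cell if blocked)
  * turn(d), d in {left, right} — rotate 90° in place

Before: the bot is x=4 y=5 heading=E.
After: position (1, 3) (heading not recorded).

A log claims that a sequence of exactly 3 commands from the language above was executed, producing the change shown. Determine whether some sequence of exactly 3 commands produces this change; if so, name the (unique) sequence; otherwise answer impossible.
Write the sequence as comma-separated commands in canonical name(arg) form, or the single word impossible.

back(3), turn(right), move(2)

key: running move(2) before back(3) would end elsewhere — order is forced
initial: x=4 y=5 heading=E
step 1 (back(3)): x=1 y=5 heading=E
step 2 (turn(right)): x=1 y=5 heading=S
step 3 (move(2)): x=1 y=3 heading=S
all 216 alternatives checked — unique.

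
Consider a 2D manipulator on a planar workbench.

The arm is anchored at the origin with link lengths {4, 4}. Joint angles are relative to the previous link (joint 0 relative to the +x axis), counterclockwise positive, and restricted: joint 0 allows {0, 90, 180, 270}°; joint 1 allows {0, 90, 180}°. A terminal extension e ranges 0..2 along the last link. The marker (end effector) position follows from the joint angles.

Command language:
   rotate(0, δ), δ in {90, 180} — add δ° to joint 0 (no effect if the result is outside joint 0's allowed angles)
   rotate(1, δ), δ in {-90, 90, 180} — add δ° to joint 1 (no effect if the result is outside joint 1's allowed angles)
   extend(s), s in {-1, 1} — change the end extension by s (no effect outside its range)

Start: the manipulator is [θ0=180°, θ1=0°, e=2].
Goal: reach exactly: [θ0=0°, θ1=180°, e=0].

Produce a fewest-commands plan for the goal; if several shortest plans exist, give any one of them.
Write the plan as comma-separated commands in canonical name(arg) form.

begin: [θ0=180°, θ1=0°, e=2]
[1] after rotate(1, 180): [θ0=180°, θ1=180°, e=2]
[2] after rotate(0, 180): [θ0=0°, θ1=180°, e=2]
[3] after extend(-1): [θ0=0°, θ1=180°, e=1]
[4] after extend(-1): [θ0=0°, θ1=180°, e=0]
minimal: 4 command(s), checked below 4.

rotate(1, 180), rotate(0, 180), extend(-1), extend(-1)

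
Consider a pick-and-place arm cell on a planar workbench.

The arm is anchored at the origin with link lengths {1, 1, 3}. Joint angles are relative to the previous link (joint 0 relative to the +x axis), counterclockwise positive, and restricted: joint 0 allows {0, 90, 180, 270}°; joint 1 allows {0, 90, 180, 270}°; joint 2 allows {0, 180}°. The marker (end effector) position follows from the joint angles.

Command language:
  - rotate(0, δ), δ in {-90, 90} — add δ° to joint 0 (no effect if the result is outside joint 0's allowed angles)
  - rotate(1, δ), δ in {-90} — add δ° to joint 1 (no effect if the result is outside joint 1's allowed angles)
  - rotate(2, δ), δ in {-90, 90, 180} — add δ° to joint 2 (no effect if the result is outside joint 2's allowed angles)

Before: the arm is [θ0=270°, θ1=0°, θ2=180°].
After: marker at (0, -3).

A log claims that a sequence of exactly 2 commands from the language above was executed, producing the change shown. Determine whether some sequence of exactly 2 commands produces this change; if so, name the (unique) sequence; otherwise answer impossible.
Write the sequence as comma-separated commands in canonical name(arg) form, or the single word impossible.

start: [θ0=270°, θ1=0°, θ2=180°]
[1] after rotate(1, -90): [θ0=270°, θ1=270°, θ2=180°]
[2] after rotate(1, -90): [θ0=270°, θ1=180°, θ2=180°]
no other 2-command option fits: unique.

rotate(1, -90), rotate(1, -90)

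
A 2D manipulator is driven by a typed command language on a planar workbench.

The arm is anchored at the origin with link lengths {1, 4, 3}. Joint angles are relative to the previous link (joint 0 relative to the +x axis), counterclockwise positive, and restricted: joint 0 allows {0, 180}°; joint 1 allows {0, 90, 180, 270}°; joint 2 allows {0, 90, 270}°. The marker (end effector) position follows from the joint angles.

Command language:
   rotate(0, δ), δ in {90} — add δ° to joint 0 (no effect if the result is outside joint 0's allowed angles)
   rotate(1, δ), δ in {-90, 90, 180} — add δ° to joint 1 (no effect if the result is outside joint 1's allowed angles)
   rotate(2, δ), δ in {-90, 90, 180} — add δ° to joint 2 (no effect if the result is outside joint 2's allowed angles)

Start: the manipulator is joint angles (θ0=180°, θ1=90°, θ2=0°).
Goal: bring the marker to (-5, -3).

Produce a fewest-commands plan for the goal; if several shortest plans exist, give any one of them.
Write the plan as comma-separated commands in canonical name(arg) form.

rotate(2, 90), rotate(1, -90)

start: joint angles (θ0=180°, θ1=90°, θ2=0°)
[1] after rotate(2, 90): joint angles (θ0=180°, θ1=90°, θ2=90°)
[2] after rotate(1, -90): joint angles (θ0=180°, θ1=0°, θ2=90°)
shorter routes all fall short; 2 is best.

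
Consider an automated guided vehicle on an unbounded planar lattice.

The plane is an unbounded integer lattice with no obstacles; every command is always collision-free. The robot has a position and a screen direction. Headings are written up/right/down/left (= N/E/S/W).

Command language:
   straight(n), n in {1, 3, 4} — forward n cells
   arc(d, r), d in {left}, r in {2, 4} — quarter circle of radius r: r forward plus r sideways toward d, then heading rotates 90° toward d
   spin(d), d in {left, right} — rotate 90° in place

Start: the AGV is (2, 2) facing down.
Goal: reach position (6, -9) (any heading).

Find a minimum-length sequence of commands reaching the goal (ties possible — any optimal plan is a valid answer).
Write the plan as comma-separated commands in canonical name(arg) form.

begin: (2, 2) facing down
step 1 (straight(4)): (2, -2) facing down
step 2 (straight(3)): (2, -5) facing down
step 3 (arc(left, 4)): (6, -9) facing right
nothing shorter than 3 reaches the goal.

straight(4), straight(3), arc(left, 4)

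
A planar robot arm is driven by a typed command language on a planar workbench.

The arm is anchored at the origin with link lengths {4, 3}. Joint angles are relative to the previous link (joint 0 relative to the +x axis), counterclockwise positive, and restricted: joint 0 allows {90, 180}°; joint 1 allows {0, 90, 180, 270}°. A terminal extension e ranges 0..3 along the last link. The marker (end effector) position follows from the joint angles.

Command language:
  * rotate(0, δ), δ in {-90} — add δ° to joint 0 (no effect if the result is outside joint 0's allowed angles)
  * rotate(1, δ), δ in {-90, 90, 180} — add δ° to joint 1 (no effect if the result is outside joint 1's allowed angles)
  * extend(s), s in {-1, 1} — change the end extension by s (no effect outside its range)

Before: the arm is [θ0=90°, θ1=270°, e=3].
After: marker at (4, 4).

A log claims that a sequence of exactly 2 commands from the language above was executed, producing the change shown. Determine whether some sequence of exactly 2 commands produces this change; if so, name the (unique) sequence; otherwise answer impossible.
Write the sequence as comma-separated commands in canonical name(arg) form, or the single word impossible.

extend(-1), extend(-1)

from: [θ0=90°, θ1=270°, e=3]
1. extend(-1) → [θ0=90°, θ1=270°, e=2]
2. extend(-1) → [θ0=90°, θ1=270°, e=1]
uniquely the one of 36 2-step routes that fits.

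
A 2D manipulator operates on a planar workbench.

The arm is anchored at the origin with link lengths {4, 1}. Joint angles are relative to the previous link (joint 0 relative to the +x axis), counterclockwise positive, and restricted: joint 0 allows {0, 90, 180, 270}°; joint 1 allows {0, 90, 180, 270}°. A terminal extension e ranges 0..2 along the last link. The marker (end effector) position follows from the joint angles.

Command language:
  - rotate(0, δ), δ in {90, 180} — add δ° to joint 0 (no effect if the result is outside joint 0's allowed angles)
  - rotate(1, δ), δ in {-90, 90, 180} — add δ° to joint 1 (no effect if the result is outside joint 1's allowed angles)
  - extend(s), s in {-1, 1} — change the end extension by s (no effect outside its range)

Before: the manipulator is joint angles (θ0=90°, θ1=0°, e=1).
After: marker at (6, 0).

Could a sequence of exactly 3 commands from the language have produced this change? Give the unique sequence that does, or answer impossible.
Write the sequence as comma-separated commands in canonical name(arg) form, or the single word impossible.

rotate(0, 90), rotate(0, 90), rotate(0, 90)

t0: joint angles (θ0=90°, θ1=0°, e=1)
[1] after rotate(0, 90): joint angles (θ0=180°, θ1=0°, e=1)
[2] after rotate(0, 90): joint angles (θ0=270°, θ1=0°, e=1)
[3] after rotate(0, 90): joint angles (θ0=0°, θ1=0°, e=1)
no rival 3-sequence matches.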